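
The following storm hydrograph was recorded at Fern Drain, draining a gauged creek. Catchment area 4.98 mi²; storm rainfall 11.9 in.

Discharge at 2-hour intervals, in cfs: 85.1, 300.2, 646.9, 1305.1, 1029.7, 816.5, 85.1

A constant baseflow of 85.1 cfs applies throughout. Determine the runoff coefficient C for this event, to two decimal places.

ΣQ_DR = 3673 cfs; V = ΣQ_DR·Δt = 2.644 × 10^7 ft³.
Runoff depth d = V / A = 2.286 in.
C = d / P = 2.286 / 11.9 = 0.19.

C ≈ 0.19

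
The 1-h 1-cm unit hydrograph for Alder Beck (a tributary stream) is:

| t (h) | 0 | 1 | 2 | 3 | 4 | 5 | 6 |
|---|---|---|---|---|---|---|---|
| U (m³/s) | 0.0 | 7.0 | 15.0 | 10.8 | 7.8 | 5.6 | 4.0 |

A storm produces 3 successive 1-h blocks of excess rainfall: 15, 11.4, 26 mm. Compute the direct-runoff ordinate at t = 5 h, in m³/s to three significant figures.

By discrete convolution, Q_j = Σ (P_i / 10 mm) · U_{j−i}.
At t = 5 h (j=5): Q = (15/10)·5.6 + (11.4/10)·7.8 + (26/10)·10.8 = 45.4 m³/s.

Q ≈ 45.4 m³/s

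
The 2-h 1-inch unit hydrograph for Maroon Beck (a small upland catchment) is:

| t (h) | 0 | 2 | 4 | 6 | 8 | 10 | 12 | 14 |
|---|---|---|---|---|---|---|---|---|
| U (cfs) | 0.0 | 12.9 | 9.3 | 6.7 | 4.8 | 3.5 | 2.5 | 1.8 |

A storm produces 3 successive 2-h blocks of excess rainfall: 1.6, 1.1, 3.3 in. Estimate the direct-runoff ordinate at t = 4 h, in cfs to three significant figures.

By discrete convolution, Q_j = Σ (P_i / 1 in) · U_{j−i}.
At t = 4 h (j=2): Q = (1.6/1)·9.3 + (1.1/1)·12.9 + (3.3/1)·0.0 = 29.1 cfs.

Q ≈ 29.1 cfs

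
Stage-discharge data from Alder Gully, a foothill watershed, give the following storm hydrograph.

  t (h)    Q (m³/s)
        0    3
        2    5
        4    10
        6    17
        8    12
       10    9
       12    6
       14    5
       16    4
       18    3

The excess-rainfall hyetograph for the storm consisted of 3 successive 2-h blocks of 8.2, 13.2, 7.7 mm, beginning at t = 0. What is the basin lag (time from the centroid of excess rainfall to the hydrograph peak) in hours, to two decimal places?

Centroid of excess rainfall: t_c = Σ P_i·t̄_i / ΣP_i = 2.9656 h (block centres at 1, 3, 5 h).
Hydrograph peak occurs at t = 6 h, so basin lag t_L = 6 − 2.9656 = 3.03 h.

t_L ≈ 3.03 h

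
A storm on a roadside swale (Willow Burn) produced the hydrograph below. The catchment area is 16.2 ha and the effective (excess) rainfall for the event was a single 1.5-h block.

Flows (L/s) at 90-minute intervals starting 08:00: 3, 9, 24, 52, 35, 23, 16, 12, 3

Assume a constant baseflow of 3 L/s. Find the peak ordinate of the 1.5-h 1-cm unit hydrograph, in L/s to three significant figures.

U_p ≈ 98.0 L/s

Direct runoff: 0.0, 6.0, 21.0, 49.0, 32.0, 20.0, 13.0, 9.0, 0.0 L/s; ΣQ_DR = 150.0 L/s, peak = 49.0 L/s.
Runoff depth d = ΣQ_DR·Δt / A = 150.0 × 5400 / (16.2 ha) = 5.000 mm.
The 1-cm UH is the DRH scaled by (10 mm)/d, so U_p = 49.0 × 10/5.000 = 98.0 L/s.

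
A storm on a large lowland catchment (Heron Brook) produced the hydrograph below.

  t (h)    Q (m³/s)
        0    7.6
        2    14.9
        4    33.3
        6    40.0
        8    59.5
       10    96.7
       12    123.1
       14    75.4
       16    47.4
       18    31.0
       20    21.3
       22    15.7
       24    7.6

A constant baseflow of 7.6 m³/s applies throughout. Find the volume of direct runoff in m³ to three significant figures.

V ≈ 3.42 × 10^6 m³

Direct-runoff ordinates (Q − Q_b): 0.0, 7.3, 25.7, 32.4, 51.9, 89.1, 115.5, 67.8, 39.8, 23.4, 13.7, 8.1, 0.0 m³/s.
ΣQ_DR = 474.7 m³/s.
With Δt = 2 h = 7200 s, V = ΣQ_DR · Δt = 474.7 × 7200 = 3.42 × 10^6 m³.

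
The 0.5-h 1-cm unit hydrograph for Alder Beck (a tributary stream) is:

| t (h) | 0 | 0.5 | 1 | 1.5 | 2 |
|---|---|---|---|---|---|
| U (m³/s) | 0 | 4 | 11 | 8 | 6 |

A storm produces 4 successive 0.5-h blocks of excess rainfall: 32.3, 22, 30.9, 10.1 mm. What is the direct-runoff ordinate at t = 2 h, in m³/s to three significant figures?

Q ≈ 75.0 m³/s

By discrete convolution, Q_j = Σ (P_i / 10 mm) · U_{j−i}.
At t = 2 h (j=4): Q = (32.3/10)·6 + (22/10)·8 + (30.9/10)·11 + (10.1/10)·4 = 75.0 m³/s.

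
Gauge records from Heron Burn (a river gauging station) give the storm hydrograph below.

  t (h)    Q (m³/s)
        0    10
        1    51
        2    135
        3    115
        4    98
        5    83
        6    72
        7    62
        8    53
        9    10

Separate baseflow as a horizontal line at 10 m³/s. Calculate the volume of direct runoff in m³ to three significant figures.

V ≈ 2.12 × 10^6 m³

Direct-runoff ordinates (Q − Q_b): 0.0, 41.0, 125.0, 105.0, 88.0, 73.0, 62.0, 52.0, 43.0, 0.0 m³/s.
ΣQ_DR = 589.0 m³/s.
With Δt = 1 h = 3600 s, V = ΣQ_DR · Δt = 589.0 × 3600 = 2.12 × 10^6 m³.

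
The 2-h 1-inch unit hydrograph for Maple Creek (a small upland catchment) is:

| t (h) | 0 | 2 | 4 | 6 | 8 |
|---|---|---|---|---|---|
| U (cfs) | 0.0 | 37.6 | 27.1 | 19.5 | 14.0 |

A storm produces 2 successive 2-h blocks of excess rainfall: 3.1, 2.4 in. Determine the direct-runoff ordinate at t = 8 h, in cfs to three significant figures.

Q ≈ 90.2 cfs

By discrete convolution, Q_j = Σ (P_i / 1 in) · U_{j−i}.
At t = 8 h (j=4): Q = (3.1/1)·14.0 + (2.4/1)·19.5 = 90.2 cfs.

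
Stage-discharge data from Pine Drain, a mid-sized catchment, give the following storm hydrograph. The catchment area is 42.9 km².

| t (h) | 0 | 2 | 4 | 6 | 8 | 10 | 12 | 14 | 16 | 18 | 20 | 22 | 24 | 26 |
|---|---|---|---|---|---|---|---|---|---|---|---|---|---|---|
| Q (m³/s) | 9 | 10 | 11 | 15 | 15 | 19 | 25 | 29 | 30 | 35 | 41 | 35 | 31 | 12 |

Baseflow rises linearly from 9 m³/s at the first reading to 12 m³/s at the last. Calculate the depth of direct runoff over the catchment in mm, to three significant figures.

d ≈ 28.5 mm

Direct runoff: 0.00, 0.77, 1.54, 5.31, 5.08, 8.85, 14.62, 18.38, 19.15, 23.92, 29.69, 23.46, 19.23, 0.00 m³/s; ΣQ_DR = 170.0 m³/s.
V = ΣQ_DR · Δt = 170.0 × 7200 s = 1.224 × 10^6 m³.
Over A = 42.9 km², depth = V / A = 28.5 mm.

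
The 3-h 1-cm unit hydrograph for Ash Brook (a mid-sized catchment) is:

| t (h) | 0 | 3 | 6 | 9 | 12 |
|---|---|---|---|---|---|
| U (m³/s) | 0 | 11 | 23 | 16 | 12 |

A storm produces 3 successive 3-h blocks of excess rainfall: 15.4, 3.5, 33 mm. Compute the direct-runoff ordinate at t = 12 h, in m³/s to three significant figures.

Q ≈ 100 m³/s

By discrete convolution, Q_j = Σ (P_i / 10 mm) · U_{j−i}.
At t = 12 h (j=4): Q = (15.4/10)·12 + (3.5/10)·16 + (33/10)·23 = 100 m³/s.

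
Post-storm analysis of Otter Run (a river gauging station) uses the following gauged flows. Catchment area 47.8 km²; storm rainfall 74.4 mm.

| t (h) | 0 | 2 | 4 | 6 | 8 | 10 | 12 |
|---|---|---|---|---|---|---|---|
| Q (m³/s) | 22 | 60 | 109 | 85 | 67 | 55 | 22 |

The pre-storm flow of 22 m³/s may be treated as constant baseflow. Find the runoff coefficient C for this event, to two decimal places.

ΣQ_DR = 266.0 m³/s; V = ΣQ_DR·Δt = 1.915 × 10^6 m³.
Runoff depth d = V / A = 40.07 mm.
C = d / P = 40.07 / 74.4 = 0.54.

C ≈ 0.54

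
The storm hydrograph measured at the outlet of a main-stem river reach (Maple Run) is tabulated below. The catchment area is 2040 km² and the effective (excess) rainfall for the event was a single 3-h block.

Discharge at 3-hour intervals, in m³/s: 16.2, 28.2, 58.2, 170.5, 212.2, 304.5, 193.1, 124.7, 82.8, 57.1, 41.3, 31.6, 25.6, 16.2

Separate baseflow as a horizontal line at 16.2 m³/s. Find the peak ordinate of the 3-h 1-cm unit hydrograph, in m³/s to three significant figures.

Direct runoff: 0.0, 12.0, 42.0, 154.3, 196.0, 288.3, 176.9, 108.5, 66.6, 40.9, 25.1, 15.4, 9.4, 0.0 m³/s; ΣQ_DR = 1135 m³/s, peak = 288.3 m³/s.
Runoff depth d = ΣQ_DR·Δt / A = 1135 × 10800 / (2040 km²) = 6.011 mm.
The 1-cm UH is the DRH scaled by (10 mm)/d, so U_p = 288.3 × 10/6.011 = 480 m³/s.

U_p ≈ 480 m³/s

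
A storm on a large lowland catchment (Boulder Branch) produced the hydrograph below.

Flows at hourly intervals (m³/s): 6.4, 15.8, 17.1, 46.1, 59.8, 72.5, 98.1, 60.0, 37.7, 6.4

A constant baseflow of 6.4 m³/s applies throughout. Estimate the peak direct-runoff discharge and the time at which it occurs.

Subtracting baseflow gives direct-runoff ordinates: 0.0, 9.4, 10.7, 39.7, 53.4, 66.1, 91.7, 53.6, 31.3, 0.0 m³/s.
The maximum is 91.7 m³/s, occurring at the reading for t = 6 h.

Q_p = 91.7 m³/s at t = 6 h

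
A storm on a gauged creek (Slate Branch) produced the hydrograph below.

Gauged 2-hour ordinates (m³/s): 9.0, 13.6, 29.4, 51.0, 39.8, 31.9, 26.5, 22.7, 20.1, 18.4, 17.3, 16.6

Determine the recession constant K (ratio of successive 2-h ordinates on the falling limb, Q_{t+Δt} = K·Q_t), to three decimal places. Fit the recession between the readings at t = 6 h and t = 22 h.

Using the recession-limb readings at t = 6 h and t = 22 h: Q falls from 51.0 to 16.6 m³/s over 8 intervals.
K = (Q₂/Q₁)^(1/8) = (16.6/51.0)^(1/8) = 0.869.

K ≈ 0.869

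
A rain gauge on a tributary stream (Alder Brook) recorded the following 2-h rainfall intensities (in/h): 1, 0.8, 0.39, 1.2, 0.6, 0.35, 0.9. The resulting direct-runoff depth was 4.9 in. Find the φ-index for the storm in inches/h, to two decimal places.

Only the 5 blocks with intensity above φ contribute runoff: 1, 0.8, 1.2, 0.6, 0.9 in/h.
Σ(I−φ)·Δt = d  ⇒  (1+0.8+1.2+0.6+0.9 − 5φ)·2 = 4.9
φ = (4.500 − 4.9/2) / 5 = 0.41 in/h.

φ ≈ 0.41 in/h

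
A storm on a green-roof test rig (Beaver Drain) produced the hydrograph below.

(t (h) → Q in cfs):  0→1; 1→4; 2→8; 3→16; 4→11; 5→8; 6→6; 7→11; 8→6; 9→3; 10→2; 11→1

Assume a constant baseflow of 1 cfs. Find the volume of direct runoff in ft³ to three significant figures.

V ≈ 2.34 × 10^5 ft³

Direct-runoff ordinates (Q − Q_b): 0.0, 3.0, 7.0, 15.0, 10.0, 7.0, 5.0, 10.0, 5.0, 2.0, 1.0, 0.0 cfs.
ΣQ_DR = 65.00 cfs.
With Δt = 1 h = 3600 s, V = ΣQ_DR · Δt = 65.00 × 3600 = 2.34 × 10^5 ft³.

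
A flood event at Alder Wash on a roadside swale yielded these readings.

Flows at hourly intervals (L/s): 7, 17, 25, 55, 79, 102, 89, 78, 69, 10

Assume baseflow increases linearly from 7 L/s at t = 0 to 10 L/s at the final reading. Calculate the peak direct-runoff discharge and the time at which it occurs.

Subtracting baseflow gives direct-runoff ordinates: 0.00, 9.67, 17.33, 47.00, 70.67, 93.33, 80.00, 68.67, 59.33, 0.00 L/s.
The maximum is 93.33 L/s, occurring at the reading for t = 5 h.

Q_p = 93.33 L/s at t = 5 h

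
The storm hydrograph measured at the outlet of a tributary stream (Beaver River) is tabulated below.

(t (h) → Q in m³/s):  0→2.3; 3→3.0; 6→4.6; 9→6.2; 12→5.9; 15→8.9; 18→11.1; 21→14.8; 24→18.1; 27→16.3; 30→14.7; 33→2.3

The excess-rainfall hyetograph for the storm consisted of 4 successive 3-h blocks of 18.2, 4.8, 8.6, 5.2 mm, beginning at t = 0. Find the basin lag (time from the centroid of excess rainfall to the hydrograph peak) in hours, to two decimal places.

t_L ≈ 19.43 h

Centroid of excess rainfall: t_c = Σ P_i·t̄_i / ΣP_i = 4.5652 h (block centres at 1.5, 4.5, 7.5, 10.5 h).
Hydrograph peak occurs at t = 24 h, so basin lag t_L = 24 − 4.5652 = 19.43 h.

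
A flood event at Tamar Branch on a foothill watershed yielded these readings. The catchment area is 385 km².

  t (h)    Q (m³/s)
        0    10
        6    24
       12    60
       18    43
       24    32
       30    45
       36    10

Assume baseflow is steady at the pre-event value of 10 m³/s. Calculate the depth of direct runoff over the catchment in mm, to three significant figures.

d ≈ 8.64 mm

Direct runoff: 0.0, 14.0, 50.0, 33.0, 22.0, 35.0, 0.0 m³/s; ΣQ_DR = 154.0 m³/s.
V = ΣQ_DR · Δt = 154.0 × 21600 s = 3.326 × 10^6 m³.
Over A = 385 km², depth = V / A = 8.64 mm.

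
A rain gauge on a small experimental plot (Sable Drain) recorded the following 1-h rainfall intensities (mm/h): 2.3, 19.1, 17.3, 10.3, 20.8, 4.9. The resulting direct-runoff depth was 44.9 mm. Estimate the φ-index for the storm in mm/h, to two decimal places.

φ ≈ 5.65 mm/h

Only the 4 blocks with intensity above φ contribute runoff: 19.1, 17.3, 10.3, 20.8 mm/h.
Σ(I−φ)·Δt = d  ⇒  (19.1+17.3+10.3+20.8 − 4φ)·1 = 44.9
φ = (67.50 − 44.9/1) / 4 = 5.65 mm/h.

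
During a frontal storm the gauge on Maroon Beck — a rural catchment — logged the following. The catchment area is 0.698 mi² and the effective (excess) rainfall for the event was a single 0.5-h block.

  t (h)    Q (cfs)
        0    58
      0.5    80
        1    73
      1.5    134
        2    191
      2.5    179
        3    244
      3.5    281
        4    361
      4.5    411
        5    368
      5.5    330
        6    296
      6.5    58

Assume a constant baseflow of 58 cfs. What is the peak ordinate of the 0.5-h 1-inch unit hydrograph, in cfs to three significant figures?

U_p ≈ 141 cfs

Direct runoff: 0.0, 22.0, 15.0, 76.0, 133.0, 121.0, 186.0, 223.0, 303.0, 353.0, 310.0, 272.0, 238.0, 0.0 cfs; ΣQ_DR = 2252 cfs, peak = 353.0 cfs.
Runoff depth d = ΣQ_DR·Δt / A = 2252 × 1800 / (0.698 mi²) = 2.500 in.
The 1-inch UH is the DRH scaled by (1 in)/d, so U_p = 353.0 × 1/2.500 = 141 cfs.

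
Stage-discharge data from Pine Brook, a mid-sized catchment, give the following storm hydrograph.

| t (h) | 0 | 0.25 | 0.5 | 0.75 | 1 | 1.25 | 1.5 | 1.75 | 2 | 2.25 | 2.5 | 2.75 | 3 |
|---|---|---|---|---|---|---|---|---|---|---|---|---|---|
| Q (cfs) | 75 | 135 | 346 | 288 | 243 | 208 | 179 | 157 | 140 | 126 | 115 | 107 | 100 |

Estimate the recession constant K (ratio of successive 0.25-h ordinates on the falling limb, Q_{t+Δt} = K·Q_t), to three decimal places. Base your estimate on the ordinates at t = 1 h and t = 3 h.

K ≈ 0.895

Using the recession-limb readings at t = 1 h and t = 3 h: Q falls from 243 to 100 cfs over 8 intervals.
K = (Q₂/Q₁)^(1/8) = (100/243)^(1/8) = 0.895.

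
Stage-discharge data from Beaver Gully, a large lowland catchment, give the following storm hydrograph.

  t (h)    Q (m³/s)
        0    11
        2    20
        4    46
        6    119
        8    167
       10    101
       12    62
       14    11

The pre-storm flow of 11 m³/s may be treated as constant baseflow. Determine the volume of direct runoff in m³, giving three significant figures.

V ≈ 3.23 × 10^6 m³

Direct-runoff ordinates (Q − Q_b): 0.0, 9.0, 35.0, 108.0, 156.0, 90.0, 51.0, 0.0 m³/s.
ΣQ_DR = 449.0 m³/s.
With Δt = 2 h = 7200 s, V = ΣQ_DR · Δt = 449.0 × 7200 = 3.23 × 10^6 m³.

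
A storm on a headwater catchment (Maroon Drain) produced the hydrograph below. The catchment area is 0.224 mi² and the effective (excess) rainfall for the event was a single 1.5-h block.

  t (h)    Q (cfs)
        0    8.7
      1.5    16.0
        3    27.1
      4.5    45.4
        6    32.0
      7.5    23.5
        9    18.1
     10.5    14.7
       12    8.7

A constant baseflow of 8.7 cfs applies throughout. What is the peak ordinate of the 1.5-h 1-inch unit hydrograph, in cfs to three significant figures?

U_p ≈ 30.5 cfs

Direct runoff: 0.0, 7.3, 18.4, 36.7, 23.3, 14.8, 9.4, 6.0, 0.0 cfs; ΣQ_DR = 115.9 cfs, peak = 36.7 cfs.
Runoff depth d = ΣQ_DR·Δt / A = 115.9 × 5400 / (0.224 mi²) = 1.203 in.
The 1-inch UH is the DRH scaled by (1 in)/d, so U_p = 36.7 × 1/1.203 = 30.5 cfs.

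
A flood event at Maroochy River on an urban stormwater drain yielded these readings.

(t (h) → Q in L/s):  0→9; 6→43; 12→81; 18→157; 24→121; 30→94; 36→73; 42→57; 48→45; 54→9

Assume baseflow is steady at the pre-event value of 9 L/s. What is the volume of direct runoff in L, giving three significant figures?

Direct-runoff ordinates (Q − Q_b): 0.0, 34.0, 72.0, 148.0, 112.0, 85.0, 64.0, 48.0, 36.0, 0.0 L/s.
ΣQ_DR = 599.0 L/s.
With Δt = 6 h = 21600 s, V = ΣQ_DR · Δt = 599.0 × 21600 = 1.29 × 10^7 L.

V ≈ 1.29 × 10^7 L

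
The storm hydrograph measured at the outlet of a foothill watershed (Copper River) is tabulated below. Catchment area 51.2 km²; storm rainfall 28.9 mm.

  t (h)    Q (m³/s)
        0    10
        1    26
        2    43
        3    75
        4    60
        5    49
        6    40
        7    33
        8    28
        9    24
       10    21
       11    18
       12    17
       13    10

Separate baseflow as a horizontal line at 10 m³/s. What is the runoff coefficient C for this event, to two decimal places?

ΣQ_DR = 314.0 m³/s; V = ΣQ_DR·Δt = 1.130 × 10^6 m³.
Runoff depth d = V / A = 22.08 mm.
C = d / P = 22.08 / 28.9 = 0.76.

C ≈ 0.76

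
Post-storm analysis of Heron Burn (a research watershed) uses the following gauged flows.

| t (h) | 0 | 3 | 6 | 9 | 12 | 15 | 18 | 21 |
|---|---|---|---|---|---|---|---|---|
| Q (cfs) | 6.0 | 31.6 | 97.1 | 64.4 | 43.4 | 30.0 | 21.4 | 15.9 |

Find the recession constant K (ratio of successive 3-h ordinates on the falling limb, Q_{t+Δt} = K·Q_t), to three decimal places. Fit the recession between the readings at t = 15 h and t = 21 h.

K ≈ 0.728

Using the recession-limb readings at t = 15 h and t = 21 h: Q falls from 30.0 to 15.9 cfs over 2 intervals.
K = (Q₂/Q₁)^(1/2) = (15.9/30.0)^(1/2) = 0.728.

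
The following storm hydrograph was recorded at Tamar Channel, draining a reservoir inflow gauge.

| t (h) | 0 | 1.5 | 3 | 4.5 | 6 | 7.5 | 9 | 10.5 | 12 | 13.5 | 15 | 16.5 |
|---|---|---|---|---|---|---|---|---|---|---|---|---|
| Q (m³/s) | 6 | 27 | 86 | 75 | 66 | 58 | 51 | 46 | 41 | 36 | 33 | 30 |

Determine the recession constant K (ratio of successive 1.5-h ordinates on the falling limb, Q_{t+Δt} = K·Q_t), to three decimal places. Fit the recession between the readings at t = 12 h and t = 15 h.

Using the recession-limb readings at t = 12 h and t = 15 h: Q falls from 41 to 33 m³/s over 2 intervals.
K = (Q₂/Q₁)^(1/2) = (33/41)^(1/2) = 0.897.

K ≈ 0.897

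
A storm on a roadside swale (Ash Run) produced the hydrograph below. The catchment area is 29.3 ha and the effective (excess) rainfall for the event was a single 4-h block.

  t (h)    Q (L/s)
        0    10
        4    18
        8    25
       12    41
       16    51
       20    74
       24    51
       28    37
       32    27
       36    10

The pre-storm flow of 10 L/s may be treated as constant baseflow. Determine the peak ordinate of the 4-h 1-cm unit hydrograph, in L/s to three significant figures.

Direct runoff: 0.0, 8.0, 15.0, 31.0, 41.0, 64.0, 41.0, 27.0, 17.0, 0.0 L/s; ΣQ_DR = 244.0 L/s, peak = 64.0 L/s.
Runoff depth d = ΣQ_DR·Δt / A = 244.0 × 14400 / (29.3 ha) = 11.99 mm.
The 1-cm UH is the DRH scaled by (10 mm)/d, so U_p = 64.0 × 10/11.99 = 53.4 L/s.

U_p ≈ 53.4 L/s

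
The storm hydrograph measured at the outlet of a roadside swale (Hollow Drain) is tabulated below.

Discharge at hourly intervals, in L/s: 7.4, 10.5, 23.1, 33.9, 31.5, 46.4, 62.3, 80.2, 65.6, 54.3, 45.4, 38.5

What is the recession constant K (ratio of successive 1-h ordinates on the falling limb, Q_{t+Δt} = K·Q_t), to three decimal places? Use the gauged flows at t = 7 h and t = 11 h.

Using the recession-limb readings at t = 7 h and t = 11 h: Q falls from 80.2 to 38.5 L/s over 4 intervals.
K = (Q₂/Q₁)^(1/4) = (38.5/80.2)^(1/4) = 0.832.

K ≈ 0.832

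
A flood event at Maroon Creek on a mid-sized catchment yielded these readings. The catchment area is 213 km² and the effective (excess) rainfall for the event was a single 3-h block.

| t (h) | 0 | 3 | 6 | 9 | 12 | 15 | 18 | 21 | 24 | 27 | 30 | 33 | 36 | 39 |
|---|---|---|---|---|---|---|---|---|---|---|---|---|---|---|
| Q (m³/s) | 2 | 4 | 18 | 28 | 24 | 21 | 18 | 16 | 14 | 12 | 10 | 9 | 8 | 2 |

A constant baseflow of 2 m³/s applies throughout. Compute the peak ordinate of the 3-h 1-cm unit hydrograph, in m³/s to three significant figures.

Direct runoff: 0.0, 2.0, 16.0, 26.0, 22.0, 19.0, 16.0, 14.0, 12.0, 10.0, 8.0, 7.0, 6.0, 0.0 m³/s; ΣQ_DR = 158.0 m³/s, peak = 26.0 m³/s.
Runoff depth d = ΣQ_DR·Δt / A = 158.0 × 10800 / (213 km²) = 8.011 mm.
The 1-cm UH is the DRH scaled by (10 mm)/d, so U_p = 26.0 × 10/8.011 = 32.5 m³/s.

U_p ≈ 32.5 m³/s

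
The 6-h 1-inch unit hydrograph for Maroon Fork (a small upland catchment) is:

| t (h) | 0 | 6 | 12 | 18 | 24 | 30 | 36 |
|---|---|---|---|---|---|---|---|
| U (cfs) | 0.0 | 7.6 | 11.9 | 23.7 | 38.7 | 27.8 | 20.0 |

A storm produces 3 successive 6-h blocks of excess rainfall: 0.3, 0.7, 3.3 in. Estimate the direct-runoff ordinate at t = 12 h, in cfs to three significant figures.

By discrete convolution, Q_j = Σ (P_i / 1 in) · U_{j−i}.
At t = 12 h (j=2): Q = (0.3/1)·11.9 + (0.7/1)·7.6 + (3.3/1)·0.0 = 8.89 cfs.

Q ≈ 8.89 cfs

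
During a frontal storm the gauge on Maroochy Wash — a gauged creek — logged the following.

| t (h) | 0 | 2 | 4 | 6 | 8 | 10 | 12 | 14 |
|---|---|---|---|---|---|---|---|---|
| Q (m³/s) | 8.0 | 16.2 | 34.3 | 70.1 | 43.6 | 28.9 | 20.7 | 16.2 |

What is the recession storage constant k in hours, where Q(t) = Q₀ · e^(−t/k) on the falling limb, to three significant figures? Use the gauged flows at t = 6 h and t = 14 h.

On the falling limb, Q drops from 70.1 to 16.2 m³/s between t = 6 h and t = 14 h (Δt = 8 h).
k = −Δt / ln(Q₂/Q₁) = −8 / ln(16.2/70.1) = 5.46 h.

k ≈ 5.46 h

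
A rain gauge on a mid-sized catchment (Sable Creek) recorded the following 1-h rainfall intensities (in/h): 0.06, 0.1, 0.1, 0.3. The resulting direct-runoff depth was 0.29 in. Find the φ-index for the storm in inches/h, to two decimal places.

Only the 3 blocks with intensity above φ contribute runoff: 0.1, 0.1, 0.3 in/h.
Σ(I−φ)·Δt = d  ⇒  (0.1+0.1+0.3 − 3φ)·1 = 0.29
φ = (0.5000 − 0.29/1) / 3 = 0.07 in/h.

φ ≈ 0.07 in/h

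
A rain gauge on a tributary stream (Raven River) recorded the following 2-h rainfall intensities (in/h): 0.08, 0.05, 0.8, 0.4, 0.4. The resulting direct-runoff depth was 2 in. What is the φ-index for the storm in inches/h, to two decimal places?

φ ≈ 0.20 in/h

Only the 3 blocks with intensity above φ contribute runoff: 0.8, 0.4, 0.4 in/h.
Σ(I−φ)·Δt = d  ⇒  (0.8+0.4+0.4 − 3φ)·2 = 2
φ = (1.600 − 2/2) / 3 = 0.20 in/h.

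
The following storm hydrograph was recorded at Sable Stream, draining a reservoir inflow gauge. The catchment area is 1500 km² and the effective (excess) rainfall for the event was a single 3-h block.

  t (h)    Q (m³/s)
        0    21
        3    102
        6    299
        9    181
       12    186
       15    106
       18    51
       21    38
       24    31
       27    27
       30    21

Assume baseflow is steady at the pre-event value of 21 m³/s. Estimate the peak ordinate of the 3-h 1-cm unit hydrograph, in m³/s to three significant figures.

Direct runoff: 0.0, 81.0, 278.0, 160.0, 165.0, 85.0, 30.0, 17.0, 10.0, 6.0, 0.0 m³/s; ΣQ_DR = 832.0 m³/s, peak = 278.0 m³/s.
Runoff depth d = ΣQ_DR·Δt / A = 832.0 × 10800 / (1500 km²) = 5.990 mm.
The 1-cm UH is the DRH scaled by (10 mm)/d, so U_p = 278.0 × 10/5.990 = 464 m³/s.

U_p ≈ 464 m³/s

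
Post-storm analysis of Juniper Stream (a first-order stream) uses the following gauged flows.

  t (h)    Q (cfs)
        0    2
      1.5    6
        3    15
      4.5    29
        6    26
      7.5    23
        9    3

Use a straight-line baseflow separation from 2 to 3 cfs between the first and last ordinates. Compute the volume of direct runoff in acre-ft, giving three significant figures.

V ≈ 10.7 acre-ft

Direct-runoff ordinates (Q − Q_b): 0.00, 3.83, 12.67, 26.50, 23.33, 20.17, 0.00 cfs.
ΣQ_DR = 86.50 cfs.
With Δt = 1.5 h = 5400 s, V = ΣQ_DR · Δt = 86.50 × 5400 = 4.67 × 10^5 ft³ = 10.7 acre-ft.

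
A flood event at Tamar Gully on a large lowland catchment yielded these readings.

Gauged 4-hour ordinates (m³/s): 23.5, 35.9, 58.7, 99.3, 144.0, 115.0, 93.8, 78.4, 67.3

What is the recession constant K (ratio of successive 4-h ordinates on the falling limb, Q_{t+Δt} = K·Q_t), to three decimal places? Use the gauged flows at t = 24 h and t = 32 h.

Using the recession-limb readings at t = 24 h and t = 32 h: Q falls from 93.8 to 67.3 m³/s over 2 intervals.
K = (Q₂/Q₁)^(1/2) = (67.3/93.8)^(1/2) = 0.847.

K ≈ 0.847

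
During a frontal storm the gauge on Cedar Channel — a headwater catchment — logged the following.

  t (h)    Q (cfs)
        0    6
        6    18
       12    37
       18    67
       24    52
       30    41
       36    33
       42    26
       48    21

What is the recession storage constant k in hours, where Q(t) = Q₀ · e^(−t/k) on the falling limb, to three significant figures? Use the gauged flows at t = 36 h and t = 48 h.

k ≈ 26.5 h

On the falling limb, Q drops from 33 to 21 cfs between t = 36 h and t = 48 h (Δt = 12 h).
k = −Δt / ln(Q₂/Q₁) = −12 / ln(21/33) = 26.5 h.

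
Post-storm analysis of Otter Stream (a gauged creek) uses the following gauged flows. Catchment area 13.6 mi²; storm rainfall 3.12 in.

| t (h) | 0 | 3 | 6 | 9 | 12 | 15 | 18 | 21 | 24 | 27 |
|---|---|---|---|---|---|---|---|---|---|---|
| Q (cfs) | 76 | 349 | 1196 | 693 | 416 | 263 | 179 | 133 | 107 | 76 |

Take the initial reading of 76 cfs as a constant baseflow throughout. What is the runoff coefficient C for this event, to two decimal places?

C ≈ 0.30

ΣQ_DR = 2728 cfs; V = ΣQ_DR·Δt = 2.946 × 10^7 ft³.
Runoff depth d = V / A = 0.9325 in.
C = d / P = 0.9325 / 3.12 = 0.30.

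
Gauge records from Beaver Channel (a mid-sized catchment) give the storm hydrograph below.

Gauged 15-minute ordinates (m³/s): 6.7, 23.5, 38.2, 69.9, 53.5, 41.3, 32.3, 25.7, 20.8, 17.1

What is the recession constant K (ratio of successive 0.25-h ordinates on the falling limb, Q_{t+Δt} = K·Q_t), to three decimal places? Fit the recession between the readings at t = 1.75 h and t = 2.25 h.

K ≈ 0.816

Using the recession-limb readings at t = 1.75 h and t = 2.25 h: Q falls from 25.7 to 17.1 m³/s over 2 intervals.
K = (Q₂/Q₁)^(1/2) = (17.1/25.7)^(1/2) = 0.816.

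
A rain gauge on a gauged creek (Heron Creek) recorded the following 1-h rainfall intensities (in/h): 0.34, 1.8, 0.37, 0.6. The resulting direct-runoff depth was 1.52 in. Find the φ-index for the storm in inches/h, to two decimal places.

Only the 2 blocks with intensity above φ contribute runoff: 1.8, 0.6 in/h.
Σ(I−φ)·Δt = d  ⇒  (1.8+0.6 − 2φ)·1 = 1.52
φ = (2.400 − 1.52/1) / 2 = 0.44 in/h.

φ ≈ 0.44 in/h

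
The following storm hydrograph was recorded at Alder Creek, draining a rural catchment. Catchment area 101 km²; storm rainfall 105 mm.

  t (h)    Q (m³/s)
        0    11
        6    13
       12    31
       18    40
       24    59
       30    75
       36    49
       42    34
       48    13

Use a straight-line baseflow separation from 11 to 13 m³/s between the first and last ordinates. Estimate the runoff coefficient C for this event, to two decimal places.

C ≈ 0.44

ΣQ_DR = 217.0 m³/s; V = ΣQ_DR·Δt = 4.687 × 10^6 m³.
Runoff depth d = V / A = 46.41 mm.
C = d / P = 46.41 / 105 = 0.44.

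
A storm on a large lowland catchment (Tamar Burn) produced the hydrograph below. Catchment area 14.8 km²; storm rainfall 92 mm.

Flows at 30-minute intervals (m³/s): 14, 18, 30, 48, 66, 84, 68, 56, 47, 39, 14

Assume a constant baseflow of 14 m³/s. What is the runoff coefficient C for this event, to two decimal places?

ΣQ_DR = 330.0 m³/s; V = ΣQ_DR·Δt = 5.940 × 10^5 m³.
Runoff depth d = V / A = 40.14 mm.
C = d / P = 40.14 / 92 = 0.44.

C ≈ 0.44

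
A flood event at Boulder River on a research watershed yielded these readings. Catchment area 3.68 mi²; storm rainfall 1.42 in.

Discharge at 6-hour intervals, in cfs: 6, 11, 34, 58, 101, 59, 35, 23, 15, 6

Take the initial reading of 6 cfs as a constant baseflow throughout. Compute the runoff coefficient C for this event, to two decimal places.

ΣQ_DR = 288.0 cfs; V = ΣQ_DR·Δt = 6.221 × 10^6 ft³.
Runoff depth d = V / A = 0.7276 in.
C = d / P = 0.7276 / 1.42 = 0.51.

C ≈ 0.51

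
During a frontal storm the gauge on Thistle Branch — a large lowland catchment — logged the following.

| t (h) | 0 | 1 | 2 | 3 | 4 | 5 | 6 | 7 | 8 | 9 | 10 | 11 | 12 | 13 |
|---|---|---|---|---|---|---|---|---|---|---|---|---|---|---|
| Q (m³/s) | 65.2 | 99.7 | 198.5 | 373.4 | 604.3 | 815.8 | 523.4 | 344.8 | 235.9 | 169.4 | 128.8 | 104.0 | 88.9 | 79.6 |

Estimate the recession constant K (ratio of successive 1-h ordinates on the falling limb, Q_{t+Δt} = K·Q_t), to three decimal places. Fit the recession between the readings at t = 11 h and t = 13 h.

K ≈ 0.875

Using the recession-limb readings at t = 11 h and t = 13 h: Q falls from 104.0 to 79.6 m³/s over 2 intervals.
K = (Q₂/Q₁)^(1/2) = (79.6/104.0)^(1/2) = 0.875.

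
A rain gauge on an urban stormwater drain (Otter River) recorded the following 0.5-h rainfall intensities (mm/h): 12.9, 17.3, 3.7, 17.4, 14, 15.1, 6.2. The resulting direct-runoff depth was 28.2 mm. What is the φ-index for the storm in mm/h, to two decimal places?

Only the 6 blocks with intensity above φ contribute runoff: 12.9, 17.3, 17.4, 14, 15.1, 6.2 mm/h.
Σ(I−φ)·Δt = d  ⇒  (12.9+17.3+17.4+14+15.1+6.2 − 6φ)·0.5 = 28.2
φ = (82.90 − 28.2/0.5) / 6 = 4.42 mm/h.

φ ≈ 4.42 mm/h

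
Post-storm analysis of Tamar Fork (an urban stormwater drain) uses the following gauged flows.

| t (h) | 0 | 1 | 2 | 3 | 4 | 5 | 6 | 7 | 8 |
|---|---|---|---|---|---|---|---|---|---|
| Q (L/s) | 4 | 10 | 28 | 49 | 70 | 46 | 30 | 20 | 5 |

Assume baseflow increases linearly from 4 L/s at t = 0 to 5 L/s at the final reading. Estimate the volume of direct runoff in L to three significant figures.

V ≈ 7.97 × 10^5 L

Direct-runoff ordinates (Q − Q_b): 0.00, 5.88, 23.75, 44.62, 65.50, 41.38, 25.25, 15.12, 0.00 L/s.
ΣQ_DR = 221.5 L/s.
With Δt = 1 h = 3600 s, V = ΣQ_DR · Δt = 221.5 × 3600 = 7.97 × 10^5 L.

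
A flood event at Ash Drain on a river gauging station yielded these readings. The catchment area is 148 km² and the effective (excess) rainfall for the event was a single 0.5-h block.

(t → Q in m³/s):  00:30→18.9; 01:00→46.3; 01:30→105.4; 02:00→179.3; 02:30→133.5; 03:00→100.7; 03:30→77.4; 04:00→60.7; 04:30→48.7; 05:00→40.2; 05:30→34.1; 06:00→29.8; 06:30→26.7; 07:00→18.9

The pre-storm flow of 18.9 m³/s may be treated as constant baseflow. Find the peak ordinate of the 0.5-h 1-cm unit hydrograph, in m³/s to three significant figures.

Direct runoff: 0.0, 27.4, 86.5, 160.4, 114.6, 81.8, 58.5, 41.8, 29.8, 21.3, 15.2, 10.9, 7.8, 0.0 m³/s; ΣQ_DR = 656.0 m³/s, peak = 160.4 m³/s.
Runoff depth d = ΣQ_DR·Δt / A = 656.0 × 1800 / (148 km²) = 7.978 mm.
The 1-cm UH is the DRH scaled by (10 mm)/d, so U_p = 160.4 × 10/7.978 = 201 m³/s.

U_p ≈ 201 m³/s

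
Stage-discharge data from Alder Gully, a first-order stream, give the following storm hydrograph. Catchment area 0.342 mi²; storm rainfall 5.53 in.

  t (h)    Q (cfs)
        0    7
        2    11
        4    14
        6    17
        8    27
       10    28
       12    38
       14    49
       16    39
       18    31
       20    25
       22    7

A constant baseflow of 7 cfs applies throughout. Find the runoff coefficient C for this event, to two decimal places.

ΣQ_DR = 209.0 cfs; V = ΣQ_DR·Δt = 1.505 × 10^6 ft³.
Runoff depth d = V / A = 1.894 in.
C = d / P = 1.894 / 5.53 = 0.34.

C ≈ 0.34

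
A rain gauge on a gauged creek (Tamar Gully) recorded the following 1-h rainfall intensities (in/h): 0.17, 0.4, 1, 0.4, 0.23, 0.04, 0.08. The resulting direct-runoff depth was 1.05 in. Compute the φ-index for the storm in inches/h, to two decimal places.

φ ≈ 0.25 in/h

Only the 3 blocks with intensity above φ contribute runoff: 0.4, 1, 0.4 in/h.
Σ(I−φ)·Δt = d  ⇒  (0.4+1+0.4 − 3φ)·1 = 1.05
φ = (1.800 − 1.05/1) / 3 = 0.25 in/h.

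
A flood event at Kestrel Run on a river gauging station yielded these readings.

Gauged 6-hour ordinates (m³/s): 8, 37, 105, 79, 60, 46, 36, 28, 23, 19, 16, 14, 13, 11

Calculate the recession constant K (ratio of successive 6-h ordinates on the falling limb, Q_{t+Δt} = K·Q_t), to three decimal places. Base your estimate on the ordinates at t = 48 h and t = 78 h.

Using the recession-limb readings at t = 48 h and t = 78 h: Q falls from 23 to 11 m³/s over 5 intervals.
K = (Q₂/Q₁)^(1/5) = (11/23)^(1/5) = 0.863.

K ≈ 0.863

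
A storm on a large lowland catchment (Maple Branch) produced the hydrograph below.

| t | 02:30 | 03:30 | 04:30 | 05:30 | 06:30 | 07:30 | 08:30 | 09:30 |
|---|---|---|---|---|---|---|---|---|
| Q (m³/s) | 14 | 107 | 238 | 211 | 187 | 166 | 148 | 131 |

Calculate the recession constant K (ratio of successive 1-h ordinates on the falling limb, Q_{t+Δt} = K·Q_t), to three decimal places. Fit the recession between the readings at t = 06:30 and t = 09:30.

K ≈ 0.888

Using the recession-limb readings at t = 06:30 and t = 09:30: Q falls from 187 to 131 m³/s over 3 intervals.
K = (Q₂/Q₁)^(1/3) = (131/187)^(1/3) = 0.888.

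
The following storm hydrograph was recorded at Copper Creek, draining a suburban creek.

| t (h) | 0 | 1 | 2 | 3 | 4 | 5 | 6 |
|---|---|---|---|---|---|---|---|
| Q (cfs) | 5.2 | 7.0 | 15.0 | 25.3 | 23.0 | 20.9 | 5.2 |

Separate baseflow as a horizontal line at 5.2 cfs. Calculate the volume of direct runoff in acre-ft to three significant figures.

Direct-runoff ordinates (Q − Q_b): 0.0, 1.8, 9.8, 20.1, 17.8, 15.7, 0.0 cfs.
ΣQ_DR = 65.20 cfs.
With Δt = 1 h = 3600 s, V = ΣQ_DR · Δt = 65.20 × 3600 = 2.35 × 10^5 ft³ = 5.39 acre-ft.

V ≈ 5.39 acre-ft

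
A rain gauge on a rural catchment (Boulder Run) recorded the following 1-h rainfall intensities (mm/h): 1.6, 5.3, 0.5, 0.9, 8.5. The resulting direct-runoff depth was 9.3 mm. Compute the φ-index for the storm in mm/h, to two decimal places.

φ ≈ 2.25 mm/h

Only the 2 blocks with intensity above φ contribute runoff: 5.3, 8.5 mm/h.
Σ(I−φ)·Δt = d  ⇒  (5.3+8.5 − 2φ)·1 = 9.3
φ = (13.80 − 9.3/1) / 2 = 2.25 mm/h.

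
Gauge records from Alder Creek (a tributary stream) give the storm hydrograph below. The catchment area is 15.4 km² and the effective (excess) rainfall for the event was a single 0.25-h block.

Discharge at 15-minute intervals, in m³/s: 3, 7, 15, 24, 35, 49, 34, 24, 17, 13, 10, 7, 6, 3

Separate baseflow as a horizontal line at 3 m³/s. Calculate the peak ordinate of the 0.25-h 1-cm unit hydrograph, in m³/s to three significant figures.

Direct runoff: 0.0, 4.0, 12.0, 21.0, 32.0, 46.0, 31.0, 21.0, 14.0, 10.0, 7.0, 4.0, 3.0, 0.0 m³/s; ΣQ_DR = 205.0 m³/s, peak = 46.0 m³/s.
Runoff depth d = ΣQ_DR·Δt / A = 205.0 × 900 / (15.4 km²) = 11.98 mm.
The 1-cm UH is the DRH scaled by (10 mm)/d, so U_p = 46.0 × 10/11.98 = 38.4 m³/s.

U_p ≈ 38.4 m³/s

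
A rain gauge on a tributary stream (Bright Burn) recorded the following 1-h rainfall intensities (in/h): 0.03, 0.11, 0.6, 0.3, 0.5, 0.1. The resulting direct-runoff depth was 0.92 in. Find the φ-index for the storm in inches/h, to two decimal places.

Only the 3 blocks with intensity above φ contribute runoff: 0.6, 0.3, 0.5 in/h.
Σ(I−φ)·Δt = d  ⇒  (0.6+0.3+0.5 − 3φ)·1 = 0.92
φ = (1.400 − 0.92/1) / 3 = 0.16 in/h.

φ ≈ 0.16 in/h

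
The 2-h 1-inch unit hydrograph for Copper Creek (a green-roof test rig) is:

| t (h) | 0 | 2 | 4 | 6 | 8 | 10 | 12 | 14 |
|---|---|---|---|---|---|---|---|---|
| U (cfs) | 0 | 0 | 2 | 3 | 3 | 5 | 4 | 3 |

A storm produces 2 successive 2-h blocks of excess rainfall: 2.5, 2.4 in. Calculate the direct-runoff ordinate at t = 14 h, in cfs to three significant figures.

By discrete convolution, Q_j = Σ (P_i / 1 in) · U_{j−i}.
At t = 14 h (j=7): Q = (2.5/1)·3 + (2.4/1)·4 = 17.1 cfs.

Q ≈ 17.1 cfs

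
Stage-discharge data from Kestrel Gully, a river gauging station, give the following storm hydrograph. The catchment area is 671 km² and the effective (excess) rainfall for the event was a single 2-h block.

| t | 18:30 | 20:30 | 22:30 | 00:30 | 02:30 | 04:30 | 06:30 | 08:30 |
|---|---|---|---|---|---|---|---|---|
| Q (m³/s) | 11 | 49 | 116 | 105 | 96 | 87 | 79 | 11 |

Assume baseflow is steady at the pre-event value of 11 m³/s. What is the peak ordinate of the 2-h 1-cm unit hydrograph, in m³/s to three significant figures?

Direct runoff: 0.0, 38.0, 105.0, 94.0, 85.0, 76.0, 68.0, 0.0 m³/s; ΣQ_DR = 466.0 m³/s, peak = 105.0 m³/s.
Runoff depth d = ΣQ_DR·Δt / A = 466.0 × 7200 / (671 km²) = 5.000 mm.
The 1-cm UH is the DRH scaled by (10 mm)/d, so U_p = 105.0 × 10/5.000 = 210 m³/s.

U_p ≈ 210 m³/s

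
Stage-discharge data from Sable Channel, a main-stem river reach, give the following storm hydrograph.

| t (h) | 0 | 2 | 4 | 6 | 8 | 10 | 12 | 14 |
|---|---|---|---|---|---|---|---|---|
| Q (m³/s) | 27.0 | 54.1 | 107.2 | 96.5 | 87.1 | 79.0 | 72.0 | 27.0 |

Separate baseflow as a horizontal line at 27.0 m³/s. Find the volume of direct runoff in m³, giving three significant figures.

V ≈ 2.40 × 10^6 m³

Direct-runoff ordinates (Q − Q_b): 0.0, 27.1, 80.2, 69.5, 60.1, 52.0, 45.0, 0.0 m³/s.
ΣQ_DR = 333.9 m³/s.
With Δt = 2 h = 7200 s, V = ΣQ_DR · Δt = 333.9 × 7200 = 2.40 × 10^6 m³.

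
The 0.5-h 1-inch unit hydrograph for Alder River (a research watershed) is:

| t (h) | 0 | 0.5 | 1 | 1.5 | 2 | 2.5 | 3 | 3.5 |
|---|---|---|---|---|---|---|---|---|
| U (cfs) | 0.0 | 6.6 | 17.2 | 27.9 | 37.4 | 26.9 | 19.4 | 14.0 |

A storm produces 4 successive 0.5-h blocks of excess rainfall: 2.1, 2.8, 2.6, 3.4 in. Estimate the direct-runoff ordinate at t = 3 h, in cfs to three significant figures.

Q ≈ 308 cfs

By discrete convolution, Q_j = Σ (P_i / 1 in) · U_{j−i}.
At t = 3 h (j=6): Q = (2.1/1)·19.4 + (2.8/1)·26.9 + (2.6/1)·37.4 + (3.4/1)·27.9 = 308 cfs.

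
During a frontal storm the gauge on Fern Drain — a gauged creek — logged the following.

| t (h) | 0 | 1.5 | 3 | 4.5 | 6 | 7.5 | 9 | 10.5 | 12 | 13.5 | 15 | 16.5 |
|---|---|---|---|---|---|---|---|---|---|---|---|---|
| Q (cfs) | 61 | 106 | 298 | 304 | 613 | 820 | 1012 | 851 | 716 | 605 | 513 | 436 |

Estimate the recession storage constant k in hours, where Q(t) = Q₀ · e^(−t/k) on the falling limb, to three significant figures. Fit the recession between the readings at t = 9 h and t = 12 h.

On the falling limb, Q drops from 1012 to 716 cfs between t = 9 h and t = 12 h (Δt = 3 h).
k = −Δt / ln(Q₂/Q₁) = −3 / ln(716/1012) = 8.67 h.

k ≈ 8.67 h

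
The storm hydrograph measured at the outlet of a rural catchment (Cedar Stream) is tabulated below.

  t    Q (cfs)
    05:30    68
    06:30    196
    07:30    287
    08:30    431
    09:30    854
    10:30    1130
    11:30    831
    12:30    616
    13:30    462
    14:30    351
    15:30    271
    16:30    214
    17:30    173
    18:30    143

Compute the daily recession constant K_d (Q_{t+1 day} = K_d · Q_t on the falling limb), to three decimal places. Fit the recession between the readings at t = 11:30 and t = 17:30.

Between t = 11:30 and t = 17:30 the flow falls from 831 to 173 cfs over 6×1 h = 6 h.
Per-interval ratio K = (173/831)^(1/6) = 0.7699; K_d = K^(24/1) = 0.002.

K_d ≈ 0.002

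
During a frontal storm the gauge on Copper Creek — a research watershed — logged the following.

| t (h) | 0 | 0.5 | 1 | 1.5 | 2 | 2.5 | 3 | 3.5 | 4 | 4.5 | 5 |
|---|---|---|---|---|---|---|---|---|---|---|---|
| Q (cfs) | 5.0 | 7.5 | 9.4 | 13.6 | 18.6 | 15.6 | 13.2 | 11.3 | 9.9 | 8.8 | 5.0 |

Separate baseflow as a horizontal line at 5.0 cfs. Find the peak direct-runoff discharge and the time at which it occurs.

Q_p = 13.6 cfs at t = 2 h

Subtracting baseflow gives direct-runoff ordinates: 0.0, 2.5, 4.4, 8.6, 13.6, 10.6, 8.2, 6.3, 4.9, 3.8, 0.0 cfs.
The maximum is 13.6 cfs, occurring at the reading for t = 2 h.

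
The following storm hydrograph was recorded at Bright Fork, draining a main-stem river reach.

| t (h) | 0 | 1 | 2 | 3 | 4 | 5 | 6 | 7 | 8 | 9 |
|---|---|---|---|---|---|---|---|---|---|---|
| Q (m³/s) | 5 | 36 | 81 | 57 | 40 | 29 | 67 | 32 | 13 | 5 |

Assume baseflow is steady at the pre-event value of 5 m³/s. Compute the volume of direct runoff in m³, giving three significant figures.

V ≈ 1.13 × 10^6 m³

Direct-runoff ordinates (Q − Q_b): 0.0, 31.0, 76.0, 52.0, 35.0, 24.0, 62.0, 27.0, 8.0, 0.0 m³/s.
ΣQ_DR = 315.0 m³/s.
With Δt = 1 h = 3600 s, V = ΣQ_DR · Δt = 315.0 × 3600 = 1.13 × 10^6 m³.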